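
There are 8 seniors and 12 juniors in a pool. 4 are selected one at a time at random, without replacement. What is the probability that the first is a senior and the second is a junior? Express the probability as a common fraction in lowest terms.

24/95

Multiply the conditional probabilities at each draw: 8/20 · 12/19 = 96/380 = 24/95.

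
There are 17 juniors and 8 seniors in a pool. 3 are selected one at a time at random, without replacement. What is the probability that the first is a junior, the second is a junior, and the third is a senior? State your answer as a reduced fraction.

272/1725

Multiply the conditional probabilities at each draw: 17/25 · 16/24 · 8/23 = 2176/13800 = 272/1725.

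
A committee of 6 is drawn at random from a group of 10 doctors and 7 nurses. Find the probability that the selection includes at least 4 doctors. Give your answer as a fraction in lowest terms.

114/221

Total selections: C(17,6) = 12376.
Favorable selections (at least 4 doctors): C(10,4)·C(7,2) + C(10,5)·C(7,1) + C(10,6)·C(7,0) = 4410 + 1764 + 210 = 6384.
Probability = 6384/12376 = 114/221.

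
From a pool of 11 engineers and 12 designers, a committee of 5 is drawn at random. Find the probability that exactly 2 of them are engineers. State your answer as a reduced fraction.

There are C(23,5) = 33649 ways to choose 5 from 23.
Selections with exactly 2 engineers: choose 2 of the 11 engineers and 3 of the 12 designers, C(11,2)·C(12,3) = 55·220 = 12100.
Probability = 12100/33649 = 1100/3059.

1100/3059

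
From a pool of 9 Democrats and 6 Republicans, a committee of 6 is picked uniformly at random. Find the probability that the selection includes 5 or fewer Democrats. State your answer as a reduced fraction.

Total selections: C(15,6) = 5005.
The complement is exactly 6 Democrats: C(9,6)·C(6,0) = 84.
Probability = 1 − 84/5005 = 4921/5005 = 703/715.

703/715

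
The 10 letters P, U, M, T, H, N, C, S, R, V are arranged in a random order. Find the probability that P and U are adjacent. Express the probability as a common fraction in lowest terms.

There are 10! = 3628800 arrangements.
Treat P and U as a block: 9! arrangements of the blocks × 2 orders within the block = 2·362880 = 725760.
Probability = 725760/3628800 = 1/5.

1/5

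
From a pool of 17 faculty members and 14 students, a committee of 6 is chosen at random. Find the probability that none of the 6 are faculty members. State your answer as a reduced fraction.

There are C(31,6) = 736281 possible selections.
Selections with no faculty members (all students): C(14,6) = 3003.
Probability = 3003/736281 = 11/2697.

11/2697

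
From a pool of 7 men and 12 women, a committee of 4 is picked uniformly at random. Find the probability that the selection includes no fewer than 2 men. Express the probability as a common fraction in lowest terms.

Total selections: C(19,4) = 3876.
Count the complement (fewer than 2 men): C(7,0)·C(12,4) + C(7,1)·C(12,3) = 495 + 1540 = 2035.
Probability = 1 − 2035/3876 = 1841/3876.

1841/3876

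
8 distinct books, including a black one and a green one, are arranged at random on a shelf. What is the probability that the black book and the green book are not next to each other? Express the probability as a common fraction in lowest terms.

There are 8! = 40320 arrangements.
Arrangements with the black book and the green book adjacent: 2·7! = 10080.
So not adjacent: 40320 − 10080 = 30240, probability 30240/40320 = 3/4.

3/4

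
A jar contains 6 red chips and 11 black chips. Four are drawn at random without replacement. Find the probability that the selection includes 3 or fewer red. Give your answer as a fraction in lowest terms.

There are C(17,4) = 2380 ways to choose the 4.
The complement is exactly 4 red: C(6,4)·C(11,0) = 15.
Probability = 1 − 15/2380 = 2365/2380 = 473/476.

473/476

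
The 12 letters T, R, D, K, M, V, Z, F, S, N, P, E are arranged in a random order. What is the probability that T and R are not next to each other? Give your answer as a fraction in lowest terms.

5/6

There are 12! = 479001600 arrangements.
Arrangements with T and R adjacent: 2·11! = 79833600.
So not adjacent: 479001600 − 79833600 = 399168000, probability 399168000/479001600 = 5/6.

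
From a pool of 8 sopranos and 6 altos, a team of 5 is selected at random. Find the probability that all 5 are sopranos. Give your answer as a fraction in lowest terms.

4/143

There are C(14,5) = 2002 possible selections.
Selections with all sopranos: C(8,5) = 56.
Probability = 56/2002 = 4/143.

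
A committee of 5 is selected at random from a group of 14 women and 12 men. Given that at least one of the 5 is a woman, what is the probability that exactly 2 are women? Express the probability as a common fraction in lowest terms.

Work in counts. Selections with at least one woman: C(26,5) − C(12,5) = 65780 − 792 = 64988.
Of those, selections where exactly 2 are women: C(14,2)·C(12,3) = 91·220 = 20020.
Conditional probability = 20020/64988 = 65/211.

65/211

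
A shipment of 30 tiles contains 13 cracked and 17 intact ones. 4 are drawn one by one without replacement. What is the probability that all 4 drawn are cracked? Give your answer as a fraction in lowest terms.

143/5481

Multiply the conditional probabilities at each draw: 13/30 · 12/29 · 11/28 · 10/27 = 17160/657720 = 143/5481.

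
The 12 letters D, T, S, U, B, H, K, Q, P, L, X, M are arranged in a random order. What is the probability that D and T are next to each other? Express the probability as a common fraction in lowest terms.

1/6

There are 12! = 479001600 arrangements.
Treat D and T as a block: 11! arrangements of the blocks × 2 orders within the block = 2·39916800 = 79833600.
Probability = 79833600/479001600 = 1/6.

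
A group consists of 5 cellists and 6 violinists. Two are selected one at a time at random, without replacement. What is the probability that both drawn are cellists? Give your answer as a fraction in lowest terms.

2/11

Multiply the conditional probabilities at each draw: 5/11 · 4/10 = 20/110 = 2/11.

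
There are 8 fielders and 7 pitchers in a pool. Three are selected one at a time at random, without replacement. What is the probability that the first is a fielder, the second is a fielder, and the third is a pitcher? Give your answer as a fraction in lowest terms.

28/195

Multiply the conditional probabilities at each draw: 8/15 · 7/14 · 7/13 = 392/2730 = 28/195.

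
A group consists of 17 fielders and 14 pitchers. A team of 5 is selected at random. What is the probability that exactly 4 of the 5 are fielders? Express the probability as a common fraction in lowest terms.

4760/24273

There are C(31,5) = 169911 ways to choose 5 from 31.
Selections with exactly 4 fielders: choose 4 of the 17 fielders and 1 of the 14 pitchers, C(17,4)·C(14,1) = 2380·14 = 33320.
Probability = 33320/169911 = 4760/24273.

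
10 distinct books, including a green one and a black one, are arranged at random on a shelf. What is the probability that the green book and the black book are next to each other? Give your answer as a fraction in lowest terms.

1/5

There are 10! = 3628800 arrangements.
Treat the green book and the black book as a block: 9! arrangements of the blocks × 2 orders within the block = 2·362880 = 725760.
Probability = 725760/3628800 = 1/5.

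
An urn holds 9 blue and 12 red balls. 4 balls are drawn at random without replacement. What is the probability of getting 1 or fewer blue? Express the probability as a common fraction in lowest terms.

55/133

There are C(21,4) = 5985 ways to choose the 4.
Favorable selections (1 or fewer blue): C(9,0)·C(12,4) + C(9,1)·C(12,3) = 495 + 1980 = 2475.
Probability = 2475/5985 = 55/133.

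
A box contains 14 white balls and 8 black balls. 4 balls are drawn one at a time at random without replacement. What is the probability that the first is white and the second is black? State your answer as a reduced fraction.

8/33

Multiply the conditional probabilities at each draw: 14/22 · 8/21 = 112/462 = 8/33.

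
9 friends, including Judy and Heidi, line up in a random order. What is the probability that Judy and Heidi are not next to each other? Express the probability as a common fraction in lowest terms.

There are 9! = 362880 arrangements.
Arrangements with Judy and Heidi adjacent: 2·8! = 80640.
So not adjacent: 362880 − 80640 = 282240, probability 282240/362880 = 7/9.

7/9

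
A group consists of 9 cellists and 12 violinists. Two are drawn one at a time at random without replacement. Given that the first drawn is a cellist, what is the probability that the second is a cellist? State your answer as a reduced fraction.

After removing one cellist, 20 remain: 8 cellists and 12 violinists.
So the probability the next is a cellist is 8/20 = 2/5.

2/5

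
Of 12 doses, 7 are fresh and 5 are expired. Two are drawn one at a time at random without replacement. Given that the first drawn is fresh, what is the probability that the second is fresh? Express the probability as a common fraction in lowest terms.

6/11

After removing one fresh, 11 remain: 6 fresh and 5 expired.
So the probability the next is fresh is 6/11.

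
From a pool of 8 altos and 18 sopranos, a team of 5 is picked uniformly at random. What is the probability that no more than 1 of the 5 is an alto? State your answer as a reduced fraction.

8262/16445

Total selections: C(26,5) = 65780.
Favorable selections (no more than 1 alto): C(8,0)·C(18,5) + C(8,1)·C(18,4) = 8568 + 24480 = 33048.
Probability = 33048/65780 = 8262/16445.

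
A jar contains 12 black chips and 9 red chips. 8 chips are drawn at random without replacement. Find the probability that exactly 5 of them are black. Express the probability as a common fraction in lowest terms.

Total number of selections: C(21,8) = 203490.
Selections with exactly 5 black: choose 5 of the 12 black and 3 of the 9 red, C(12,5)·C(9,3) = 792·84 = 66528.
Probability = 66528/203490 = 528/1615.

528/1615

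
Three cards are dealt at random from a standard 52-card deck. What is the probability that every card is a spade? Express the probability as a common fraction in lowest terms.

11/850

There are C(52,3) = 22100 possible 3-card hands.
Hands that are all spades: C(13,3) = 286.
Probability = 286/22100 = 11/850.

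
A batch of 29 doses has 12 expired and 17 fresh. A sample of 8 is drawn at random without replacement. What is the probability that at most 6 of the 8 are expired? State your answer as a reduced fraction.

43214/43355

There are C(29,8) = 4292145 ways to choose the 8.
Count the complement (more than 6 expired): C(12,7)·C(17,1) + C(12,8)·C(17,0) = 13464 + 495 = 13959.
Probability = 1 − 13959/4292145 = 4278186/4292145 = 43214/43355.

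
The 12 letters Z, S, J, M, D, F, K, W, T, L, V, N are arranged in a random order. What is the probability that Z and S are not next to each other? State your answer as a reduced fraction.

5/6

There are 12! = 479001600 arrangements.
Arrangements with Z and S adjacent: 2·11! = 79833600.
So not adjacent: 479001600 − 79833600 = 399168000, probability 399168000/479001600 = 5/6.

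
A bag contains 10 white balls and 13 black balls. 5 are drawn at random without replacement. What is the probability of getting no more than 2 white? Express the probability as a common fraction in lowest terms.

There are C(23,5) = 33649 ways to choose the 5.
Favorable selections (no more than 2 white): C(10,0)·C(13,5) + C(10,1)·C(13,4) + C(10,2)·C(13,3) = 1287 + 7150 + 12870 = 21307.
Probability = 21307/33649 = 1937/3059.

1937/3059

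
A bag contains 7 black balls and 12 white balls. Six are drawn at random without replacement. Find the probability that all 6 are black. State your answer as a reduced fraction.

1/3876

There are C(19,6) = 27132 possible selections.
Selections with all black: C(7,6) = 7.
Probability = 7/27132 = 1/3876.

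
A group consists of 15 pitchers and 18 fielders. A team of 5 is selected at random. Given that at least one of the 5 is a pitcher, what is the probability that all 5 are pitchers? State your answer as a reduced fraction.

1001/76256

Work in counts. Selections with at least one pitcher: C(33,5) − C(18,5) = 237336 − 8568 = 228768.
Of those, selections where all 5 are pitchers: C(15,5) = 3003.
Conditional probability = 3003/228768 = 1001/76256.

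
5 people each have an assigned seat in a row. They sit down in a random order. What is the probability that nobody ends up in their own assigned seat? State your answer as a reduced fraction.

There are 5! = 120 seatings.
By inclusion-exclusion, seatings with no fixed points: C(5,0)·5! − C(5,1)·4! + C(5,2)·3! − C(5,3)·2! + C(5,4)·1! − C(5,5)·0! = 44.
Probability = 44/120 = 11/30.

11/30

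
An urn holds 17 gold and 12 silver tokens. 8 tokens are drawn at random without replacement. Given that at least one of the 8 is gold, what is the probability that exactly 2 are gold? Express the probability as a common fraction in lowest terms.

112/3825

Work in counts. Selections with at least one gold: C(29,8) − C(12,8) = 4292145 − 495 = 4291650.
Of those, selections where exactly 2 are gold: C(17,2)·C(12,6) = 136·924 = 125664.
Conditional probability = 125664/4291650 = 112/3825.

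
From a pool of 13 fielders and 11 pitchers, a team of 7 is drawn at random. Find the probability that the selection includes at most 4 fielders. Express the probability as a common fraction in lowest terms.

Total selections: C(24,7) = 346104.
Count the complement (more than 4 fielders): C(13,5)·C(11,2) + C(13,6)·C(11,1) + C(13,7)·C(11,0) = 70785 + 18876 + 1716 = 91377.
Probability = 1 − 91377/346104 = 254727/346104 = 2573/3496.

2573/3496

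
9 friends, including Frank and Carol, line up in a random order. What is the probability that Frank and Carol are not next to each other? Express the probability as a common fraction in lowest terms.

7/9

There are 9! = 362880 arrangements.
Arrangements with Frank and Carol adjacent: 2·8! = 80640.
So not adjacent: 362880 − 80640 = 282240, probability 282240/362880 = 7/9.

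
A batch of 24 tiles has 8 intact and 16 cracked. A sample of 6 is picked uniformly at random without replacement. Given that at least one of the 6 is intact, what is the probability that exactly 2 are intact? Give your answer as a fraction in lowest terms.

1820/4521

Work in counts. Selections with at least one intact: C(24,6) − C(16,6) = 134596 − 8008 = 126588.
Of those, selections where exactly 2 are intact: C(8,2)·C(16,4) = 28·1820 = 50960.
Conditional probability = 50960/126588 = 1820/4521.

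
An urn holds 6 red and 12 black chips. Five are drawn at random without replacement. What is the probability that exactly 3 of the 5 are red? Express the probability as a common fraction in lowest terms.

55/357

There are C(18,5) = 8568 ways to choose 5 from 18.
Selections with exactly 3 red: choose 3 of the 6 red and 2 of the 12 black, C(6,3)·C(12,2) = 20·66 = 1320.
Probability = 1320/8568 = 55/357.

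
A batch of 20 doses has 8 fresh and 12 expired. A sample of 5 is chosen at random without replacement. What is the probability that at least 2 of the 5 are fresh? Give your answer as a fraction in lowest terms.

224/323

Total selections: C(20,5) = 15504.
Count the complement (fewer than 2 fresh): C(8,0)·C(12,5) + C(8,1)·C(12,4) = 792 + 3960 = 4752.
Probability = 1 − 4752/15504 = 10752/15504 = 224/323.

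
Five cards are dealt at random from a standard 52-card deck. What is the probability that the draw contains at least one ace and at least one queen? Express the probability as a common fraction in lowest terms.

6509/64974

There are C(52,5) = 2598960 possible draws.
By inclusion-exclusion on the complements, draws missing all aces or all queens: C(48,5) + C(48,5) − C(44,5) = 1712304 + 1712304 − 1086008 = 2338600.
So draws with at least one of each: 2598960 − 2338600 = 260360, probability 260360/2598960 = 6509/64974.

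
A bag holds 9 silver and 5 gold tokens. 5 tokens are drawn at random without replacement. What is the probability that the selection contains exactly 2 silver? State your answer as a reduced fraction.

180/1001

Total number of selections: C(14,5) = 2002.
Selections with exactly 2 silver: choose 2 of the 9 silver and 3 of the 5 gold, C(9,2)·C(5,3) = 36·10 = 360.
Probability = 360/2002 = 180/1001.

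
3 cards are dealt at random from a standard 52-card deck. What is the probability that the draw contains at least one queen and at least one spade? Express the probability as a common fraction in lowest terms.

There are C(52,3) = 22100 possible draws.
By inclusion-exclusion on the complements, draws missing all queens or all spades: C(48,3) + C(39,3) − C(36,3) = 17296 + 9139 − 7140 = 19295.
So draws with at least one of each: 22100 − 19295 = 2805, probability 2805/22100 = 33/260.

33/260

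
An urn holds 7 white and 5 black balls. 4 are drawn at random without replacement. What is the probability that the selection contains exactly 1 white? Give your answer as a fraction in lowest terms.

The sample space is all 4-subsets of the 12: C(12,4) = 495.
Selections with exactly 1 white: choose 1 of the 7 white and 3 of the 5 black, C(7,1)·C(5,3) = 7·10 = 70.
Probability = 70/495 = 14/99.

14/99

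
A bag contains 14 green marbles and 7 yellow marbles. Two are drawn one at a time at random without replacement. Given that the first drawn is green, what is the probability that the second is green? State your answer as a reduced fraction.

13/20

After removing one green, 20 remain: 13 green and 7 yellow.
So the probability the next is green is 13/20.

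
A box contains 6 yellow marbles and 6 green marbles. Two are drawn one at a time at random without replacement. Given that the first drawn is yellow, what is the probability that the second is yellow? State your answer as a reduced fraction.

After removing one yellow, 11 remain: 5 yellow and 6 green.
So the probability the next is yellow is 5/11.

5/11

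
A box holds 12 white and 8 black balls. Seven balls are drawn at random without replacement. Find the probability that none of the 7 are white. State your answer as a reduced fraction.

1/9690

There are C(20,7) = 77520 possible selections.
Selections with no white (all black): C(8,7) = 8.
Probability = 8/77520 = 1/9690.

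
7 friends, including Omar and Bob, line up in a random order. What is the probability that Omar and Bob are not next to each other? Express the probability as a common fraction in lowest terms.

There are 7! = 5040 arrangements.
Arrangements with Omar and Bob adjacent: 2·6! = 1440.
So not adjacent: 5040 − 1440 = 3600, probability 3600/5040 = 5/7.

5/7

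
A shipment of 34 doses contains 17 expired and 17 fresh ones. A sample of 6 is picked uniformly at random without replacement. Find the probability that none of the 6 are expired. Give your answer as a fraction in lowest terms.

There are C(34,6) = 1344904 possible selections.
Selections with no expired (all fresh): C(17,6) = 12376.
Probability = 12376/1344904 = 91/9889.

91/9889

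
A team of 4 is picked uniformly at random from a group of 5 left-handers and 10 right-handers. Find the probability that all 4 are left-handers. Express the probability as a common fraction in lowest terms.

1/273

There are C(15,4) = 1365 possible selections.
Selections with all left-handers: C(5,4) = 5.
Probability = 5/1365 = 1/273.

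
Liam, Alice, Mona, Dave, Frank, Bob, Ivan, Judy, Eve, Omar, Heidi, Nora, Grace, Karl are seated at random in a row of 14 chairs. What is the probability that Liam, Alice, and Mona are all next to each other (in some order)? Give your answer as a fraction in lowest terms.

3/91

There are 14! = 87178291200 arrangements.
Treat the three as one block: 12! placements × 3! orders within the block = 479001600·6 = 2874009600.
Probability = 2874009600/87178291200 = 3/91.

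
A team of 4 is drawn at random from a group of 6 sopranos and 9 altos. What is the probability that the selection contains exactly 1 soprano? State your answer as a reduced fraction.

24/65

The sample space is all 4-subsets of the 15: C(15,4) = 1365.
Selections with exactly 1 soprano: choose 1 of the 6 sopranos and 3 of the 9 altos, C(6,1)·C(9,3) = 6·84 = 504.
Probability = 504/1365 = 24/65.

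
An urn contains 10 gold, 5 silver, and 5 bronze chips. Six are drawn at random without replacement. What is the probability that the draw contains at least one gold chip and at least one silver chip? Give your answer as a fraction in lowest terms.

There are C(20,6) = 38760 possible draws.
By inclusion-exclusion on the complements, draws missing all gold or all silver: C(10,6) + C(15,6) − C(5,6) = 210 + 5005 − 0 = 5215.
So draws with at least one of each: 38760 − 5215 = 33545, probability 33545/38760 = 6709/7752.

6709/7752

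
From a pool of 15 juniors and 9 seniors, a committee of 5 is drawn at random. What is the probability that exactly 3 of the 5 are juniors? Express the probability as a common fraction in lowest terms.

There are C(24,5) = 42504 ways to choose 5 from 24.
Selections with exactly 3 juniors: choose 3 of the 15 juniors and 2 of the 9 seniors, C(15,3)·C(9,2) = 455·36 = 16380.
Probability = 16380/42504 = 195/506.

195/506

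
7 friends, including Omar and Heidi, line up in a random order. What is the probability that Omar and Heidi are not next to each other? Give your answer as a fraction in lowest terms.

5/7

There are 7! = 5040 arrangements.
Arrangements with Omar and Heidi adjacent: 2·6! = 1440.
So not adjacent: 5040 − 1440 = 3600, probability 3600/5040 = 5/7.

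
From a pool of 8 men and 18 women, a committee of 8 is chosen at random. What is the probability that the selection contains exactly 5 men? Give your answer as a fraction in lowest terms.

There are C(26,8) = 1562275 ways to choose 8 from 26.
Selections with exactly 5 men: choose 5 of the 8 men and 3 of the 18 women, C(8,5)·C(18,3) = 56·816 = 45696.
Probability = 45696/1562275.

45696/1562275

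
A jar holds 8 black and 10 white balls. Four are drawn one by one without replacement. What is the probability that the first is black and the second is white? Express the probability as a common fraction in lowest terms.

Multiply the conditional probabilities at each draw: 8/18 · 10/17 = 80/306 = 40/153.

40/153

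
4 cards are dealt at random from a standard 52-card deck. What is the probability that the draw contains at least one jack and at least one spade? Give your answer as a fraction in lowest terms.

52799/270725

There are C(52,4) = 270725 possible draws.
By inclusion-exclusion on the complements, draws missing all jacks or all spades: C(48,4) + C(39,4) − C(36,4) = 194580 + 82251 − 58905 = 217926.
So draws with at least one of each: 270725 − 217926 = 52799, probability 52799/270725.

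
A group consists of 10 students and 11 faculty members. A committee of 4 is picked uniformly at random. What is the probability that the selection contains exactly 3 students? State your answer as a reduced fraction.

There are C(21,4) = 5985 ways to choose 4 from 21.
Selections with exactly 3 students: choose 3 of the 10 students and 1 of the 11 faculty members, C(10,3)·C(11,1) = 120·11 = 1320.
Probability = 1320/5985 = 88/399.

88/399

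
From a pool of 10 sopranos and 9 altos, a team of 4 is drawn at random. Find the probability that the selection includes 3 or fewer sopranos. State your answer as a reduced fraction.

Total selections: C(19,4) = 3876.
The complement is exactly 4 sopranos: C(10,4)·C(9,0) = 210.
Probability = 1 − 210/3876 = 3666/3876 = 611/646.

611/646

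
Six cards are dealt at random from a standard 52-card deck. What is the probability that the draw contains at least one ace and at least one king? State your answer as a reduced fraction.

There are C(52,6) = 20358520 possible draws.
By inclusion-exclusion on the complements, draws missing all aces or all kings: C(48,6) + C(48,6) − C(44,6) = 12271512 + 12271512 − 7059052 = 17483972.
So draws with at least one of each: 20358520 − 17483972 = 2874548, probability 2874548/20358520 = 718637/5089630.

718637/5089630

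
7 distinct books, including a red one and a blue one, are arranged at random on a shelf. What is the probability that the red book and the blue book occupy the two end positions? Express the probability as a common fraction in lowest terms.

1/21

There are 7! = 5040 arrangements.
Place the red book and the blue book at the ends in 2 ways, arrange the remaining 5 in 5! = 120 ways: 2·120 = 240.
Probability = 240/5040 = 1/21.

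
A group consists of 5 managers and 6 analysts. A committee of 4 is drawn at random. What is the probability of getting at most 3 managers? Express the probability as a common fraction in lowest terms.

65/66

Total selections: C(11,4) = 330.
Favorable selections (at most 3 managers): C(5,0)·C(6,4) + C(5,1)·C(6,3) + C(5,2)·C(6,2) + C(5,3)·C(6,1) = 15 + 100 + 150 + 60 = 325.
Probability = 325/330 = 65/66.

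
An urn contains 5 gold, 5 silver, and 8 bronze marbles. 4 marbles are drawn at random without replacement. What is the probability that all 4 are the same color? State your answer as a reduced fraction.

There are C(18,4) = 3060 ways to draw 4 marbles.
All same color: C(5,4) + C(5,4) + C(8,4) = 5 + 5 + 70 = 80.
Probability = 80/3060 = 4/153.

4/153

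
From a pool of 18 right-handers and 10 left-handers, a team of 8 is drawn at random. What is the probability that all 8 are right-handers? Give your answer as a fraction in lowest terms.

There are C(28,8) = 3108105 possible selections.
Selections with all right-handers: C(18,8) = 43758.
Probability = 43758/3108105 = 34/2415.

34/2415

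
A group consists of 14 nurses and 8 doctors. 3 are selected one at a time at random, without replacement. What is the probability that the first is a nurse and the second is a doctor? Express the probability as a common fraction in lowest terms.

Multiply the conditional probabilities at each draw: 14/22 · 8/21 = 112/462 = 8/33.

8/33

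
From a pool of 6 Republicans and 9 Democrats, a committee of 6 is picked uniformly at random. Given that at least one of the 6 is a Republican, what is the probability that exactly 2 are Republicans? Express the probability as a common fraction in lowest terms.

Work in counts. Selections with at least one Republican: C(15,6) − C(9,6) = 5005 − 84 = 4921.
Of those, selections where exactly 2 are Republicans: C(6,2)·C(9,4) = 15·126 = 1890.
Conditional probability = 1890/4921 = 270/703.

270/703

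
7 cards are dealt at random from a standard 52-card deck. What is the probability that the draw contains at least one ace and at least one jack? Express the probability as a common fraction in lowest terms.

There are C(52,7) = 133784560 possible draws.
By inclusion-exclusion on the complements, draws missing all aces or all jacks: C(48,7) + C(48,7) − C(44,7) = 73629072 + 73629072 − 38320568 = 108937576.
So draws with at least one of each: 133784560 − 108937576 = 24846984, probability 24846984/133784560 = 3105873/16723070.

3105873/16723070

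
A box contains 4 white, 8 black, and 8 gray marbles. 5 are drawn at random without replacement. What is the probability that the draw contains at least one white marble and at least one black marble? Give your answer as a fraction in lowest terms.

There are C(20,5) = 15504 possible draws.
By inclusion-exclusion on the complements, draws missing all white or all black: C(16,5) + C(12,5) − C(8,5) = 4368 + 792 − 56 = 5104.
So draws with at least one of each: 15504 − 5104 = 10400, probability 10400/15504 = 650/969.

650/969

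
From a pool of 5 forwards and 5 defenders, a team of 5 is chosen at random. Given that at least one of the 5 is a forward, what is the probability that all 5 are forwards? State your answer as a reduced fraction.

Work in counts. Selections with at least one forward: C(10,5) − C(5,5) = 252 − 1 = 251.
Of those, selections where all 5 are forwards: C(5,5) = 1.
Conditional probability = 1/251.

1/251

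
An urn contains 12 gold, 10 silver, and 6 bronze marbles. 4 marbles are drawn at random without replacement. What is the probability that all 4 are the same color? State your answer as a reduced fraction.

16/455

There are C(28,4) = 20475 ways to draw 4 marbles.
All same color: C(12,4) + C(10,4) + C(6,4) = 495 + 210 + 15 = 720.
Probability = 720/20475 = 16/455.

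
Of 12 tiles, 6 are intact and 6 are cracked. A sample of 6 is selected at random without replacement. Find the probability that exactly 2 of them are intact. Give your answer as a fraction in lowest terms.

75/308

The sample space is all 6-subsets of the 12: C(12,6) = 924.
Selections with exactly 2 intact: choose 2 of the 6 intact and 4 of the 6 cracked, C(6,2)·C(6,4) = 15·15 = 225.
Probability = 225/924 = 75/308.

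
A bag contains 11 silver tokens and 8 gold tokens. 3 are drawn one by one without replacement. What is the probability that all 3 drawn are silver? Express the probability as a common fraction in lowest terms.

Multiply the conditional probabilities at each draw: 11/19 · 10/18 · 9/17 = 990/5814 = 55/323.

55/323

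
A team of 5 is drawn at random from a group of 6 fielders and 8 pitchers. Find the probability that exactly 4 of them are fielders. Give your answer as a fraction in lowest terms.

60/1001

Total number of selections: C(14,5) = 2002.
Selections with exactly 4 fielders: choose 4 of the 6 fielders and 1 of the 8 pitchers, C(6,4)·C(8,1) = 15·8 = 120.
Probability = 120/2002 = 60/1001.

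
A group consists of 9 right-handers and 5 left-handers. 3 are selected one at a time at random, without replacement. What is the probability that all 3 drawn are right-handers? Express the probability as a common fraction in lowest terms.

3/13

Multiply the conditional probabilities at each draw: 9/14 · 8/13 · 7/12 = 504/2184 = 3/13.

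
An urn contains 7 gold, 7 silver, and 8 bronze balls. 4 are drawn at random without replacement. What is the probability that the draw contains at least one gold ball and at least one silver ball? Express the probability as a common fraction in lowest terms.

7/11

There are C(22,4) = 7315 possible draws.
By inclusion-exclusion on the complements, draws missing all gold or all silver: C(15,4) + C(15,4) − C(8,4) = 1365 + 1365 − 70 = 2660.
So draws with at least one of each: 7315 − 2660 = 4655, probability 4655/7315 = 7/11.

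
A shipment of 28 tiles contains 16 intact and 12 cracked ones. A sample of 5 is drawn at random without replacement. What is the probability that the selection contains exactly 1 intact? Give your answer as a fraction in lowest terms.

There are C(28,5) = 98280 ways to choose 5 from 28.
Selections with exactly 1 intact: choose 1 of the 16 intact and 4 of the 12 cracked, C(16,1)·C(12,4) = 16·495 = 7920.
Probability = 7920/98280 = 22/273.

22/273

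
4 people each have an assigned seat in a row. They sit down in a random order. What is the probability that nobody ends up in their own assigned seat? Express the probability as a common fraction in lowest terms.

3/8

There are 4! = 24 seatings.
By inclusion-exclusion, seatings with no fixed points: C(4,0)·4! − C(4,1)·3! + C(4,2)·2! − C(4,3)·1! + C(4,4)·0! = 9.
Probability = 9/24 = 3/8.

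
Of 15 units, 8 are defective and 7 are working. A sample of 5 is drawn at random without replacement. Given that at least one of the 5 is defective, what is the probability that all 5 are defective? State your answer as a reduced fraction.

4/213

Work in counts. Selections with at least one defective: C(15,5) − C(7,5) = 3003 − 21 = 2982.
Of those, selections where all 5 are defective: C(8,5) = 56.
Conditional probability = 56/2982 = 4/213.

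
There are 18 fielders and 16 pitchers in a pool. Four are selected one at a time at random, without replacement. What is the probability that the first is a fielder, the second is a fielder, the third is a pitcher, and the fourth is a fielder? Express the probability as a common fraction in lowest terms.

24/341

Multiply the conditional probabilities at each draw: 18/34 · 17/33 · 16/32 · 16/31 = 78336/1113024 = 24/341.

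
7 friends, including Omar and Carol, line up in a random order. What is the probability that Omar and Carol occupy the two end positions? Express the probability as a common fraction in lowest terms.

1/21

There are 7! = 5040 arrangements.
Place Omar and Carol at the ends in 2 ways, arrange the remaining 5 in 5! = 120 ways: 2·120 = 240.
Probability = 240/5040 = 1/21.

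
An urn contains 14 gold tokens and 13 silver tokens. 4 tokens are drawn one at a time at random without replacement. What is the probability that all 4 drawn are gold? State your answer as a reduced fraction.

77/1350

Multiply the conditional probabilities at each draw: 14/27 · 13/26 · 12/25 · 11/24 = 24024/421200 = 77/1350.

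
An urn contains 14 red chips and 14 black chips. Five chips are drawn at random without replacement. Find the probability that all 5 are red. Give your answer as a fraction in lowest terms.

There are C(28,5) = 98280 possible selections.
Selections with all red: C(14,5) = 2002.
Probability = 2002/98280 = 11/540.

11/540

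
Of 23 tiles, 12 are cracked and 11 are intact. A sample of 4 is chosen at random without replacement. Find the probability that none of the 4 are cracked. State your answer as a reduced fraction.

6/161

There are C(23,4) = 8855 possible selections.
Selections with no cracked (all intact): C(11,4) = 330.
Probability = 330/8855 = 6/161.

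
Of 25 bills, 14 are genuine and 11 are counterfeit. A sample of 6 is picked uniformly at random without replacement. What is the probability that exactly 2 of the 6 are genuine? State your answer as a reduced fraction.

The sample space is all 6-subsets of the 25: C(25,6) = 177100.
Selections with exactly 2 genuine: choose 2 of the 14 genuine and 4 of the 11 counterfeit, C(14,2)·C(11,4) = 91·330 = 30030.
Probability = 30030/177100 = 39/230.

39/230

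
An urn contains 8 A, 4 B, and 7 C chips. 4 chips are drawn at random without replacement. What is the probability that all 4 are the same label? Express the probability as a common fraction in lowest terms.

There are C(19,4) = 3876 ways to draw 4 chips.
All same label: C(8,4) + C(4,4) + C(7,4) = 70 + 1 + 35 = 106.
Probability = 106/3876 = 53/1938.

53/1938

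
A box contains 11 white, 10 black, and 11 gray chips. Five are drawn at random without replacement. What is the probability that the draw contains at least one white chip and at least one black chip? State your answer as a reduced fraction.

There are C(32,5) = 201376 possible draws.
By inclusion-exclusion on the complements, draws missing all white or all black: C(21,5) + C(22,5) − C(11,5) = 20349 + 26334 − 462 = 46221.
So draws with at least one of each: 201376 − 46221 = 155155, probability 155155/201376 = 715/928.

715/928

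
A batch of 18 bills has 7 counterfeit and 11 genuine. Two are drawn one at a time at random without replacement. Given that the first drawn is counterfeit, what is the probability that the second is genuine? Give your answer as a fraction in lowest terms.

11/17

After removing one counterfeit, 17 remain: 6 counterfeit and 11 genuine.
So the probability the next is genuine is 11/17.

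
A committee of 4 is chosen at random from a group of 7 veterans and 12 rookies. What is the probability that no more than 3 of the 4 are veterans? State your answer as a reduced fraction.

3841/3876

Total selections: C(19,4) = 3876.
The complement is exactly 4 veterans: C(7,4)·C(12,0) = 35.
Probability = 1 − 35/3876 = 3841/3876.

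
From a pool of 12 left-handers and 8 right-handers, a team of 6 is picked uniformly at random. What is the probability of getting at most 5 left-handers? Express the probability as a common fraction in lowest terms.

3153/3230

Total selections: C(20,6) = 38760.
Favorable selections (at most 5 left-handers): C(12,0)·C(8,6) + C(12,1)·C(8,5) + C(12,2)·C(8,4) + C(12,3)·C(8,3) + C(12,4)·C(8,2) + C(12,5)·C(8,1) = 28 + 672 + 4620 + 12320 + 13860 + 6336 = 37836.
Probability = 37836/38760 = 3153/3230.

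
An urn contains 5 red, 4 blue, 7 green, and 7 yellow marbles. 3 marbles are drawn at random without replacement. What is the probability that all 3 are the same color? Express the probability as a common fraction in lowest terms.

There are C(23,3) = 1771 ways to draw 3 marbles.
All same color: C(5,3) + C(4,3) + C(7,3) + C(7,3) = 10 + 4 + 35 + 35 = 84.
Probability = 84/1771 = 12/253.

12/253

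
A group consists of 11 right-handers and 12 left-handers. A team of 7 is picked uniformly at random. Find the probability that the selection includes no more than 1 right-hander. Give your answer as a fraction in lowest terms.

332/7429

There are C(23,7) = 245157 ways to choose the 7.
Favorable selections (no more than 1 right-hander): C(11,0)·C(12,7) + C(11,1)·C(12,6) = 792 + 10164 = 10956.
Probability = 10956/245157 = 332/7429.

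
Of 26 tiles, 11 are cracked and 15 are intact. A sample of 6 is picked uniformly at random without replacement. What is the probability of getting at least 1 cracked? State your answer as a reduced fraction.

45/46

There are C(26,6) = 230230 ways to choose the 6.
The complement is all 6 are intact: C(15,6) = 5005.
Probability = 1 − 5005/230230 = 225225/230230 = 45/46.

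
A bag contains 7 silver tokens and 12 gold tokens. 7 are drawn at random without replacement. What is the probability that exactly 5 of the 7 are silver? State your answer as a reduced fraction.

231/8398

There are C(19,7) = 50388 ways to choose 7 from 19.
Selections with exactly 5 silver: choose 5 of the 7 silver and 2 of the 12 gold, C(7,5)·C(12,2) = 21·66 = 1386.
Probability = 1386/50388 = 231/8398.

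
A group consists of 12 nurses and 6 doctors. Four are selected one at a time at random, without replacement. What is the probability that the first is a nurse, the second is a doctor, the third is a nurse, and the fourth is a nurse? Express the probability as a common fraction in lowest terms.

Multiply the conditional probabilities at each draw: 12/18 · 6/17 · 11/16 · 10/15 = 7920/73440 = 11/102.

11/102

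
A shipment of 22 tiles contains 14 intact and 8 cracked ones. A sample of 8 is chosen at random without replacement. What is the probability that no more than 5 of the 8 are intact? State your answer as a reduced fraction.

2073/3230

There are C(22,8) = 319770 ways to choose the 8.
Count the complement (more than 5 intact): C(14,6)·C(8,2) + C(14,7)·C(8,1) + C(14,8)·C(8,0) = 84084 + 27456 + 3003 = 114543.
Probability = 1 − 114543/319770 = 205227/319770 = 2073/3230.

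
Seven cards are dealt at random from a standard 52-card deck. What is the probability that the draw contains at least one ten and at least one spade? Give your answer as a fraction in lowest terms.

There are C(52,7) = 133784560 possible draws.
By inclusion-exclusion on the complements, draws missing all tens or all spades: C(48,7) + C(39,7) − C(36,7) = 73629072 + 15380937 − 8347680 = 80662329.
So draws with at least one of each: 133784560 − 80662329 = 53122231, probability 53122231/133784560.

53122231/133784560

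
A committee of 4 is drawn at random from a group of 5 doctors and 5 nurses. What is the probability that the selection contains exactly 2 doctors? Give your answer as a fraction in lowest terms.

10/21

There are C(10,4) = 210 ways to choose 4 from 10.
Selections with exactly 2 doctors: choose 2 of the 5 doctors and 2 of the 5 nurses, C(5,2)·C(5,2) = 10·10 = 100.
Probability = 100/210 = 10/21.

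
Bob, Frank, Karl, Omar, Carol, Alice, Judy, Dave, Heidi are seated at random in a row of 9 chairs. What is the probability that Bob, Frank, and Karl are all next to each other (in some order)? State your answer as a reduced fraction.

1/12

There are 9! = 362880 arrangements.
Treat the three as one block: 7! placements × 3! orders within the block = 5040·6 = 30240.
Probability = 30240/362880 = 1/12.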